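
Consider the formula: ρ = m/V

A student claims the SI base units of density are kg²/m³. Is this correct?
Units of each symbol in ρ = m/V:
  m (mass): kg
  V (volume): m³  → in the denominator, contributes 1/m³

Multiplying the contributions: [kg] · [1/m³]
Adding exponents of each base unit: kg: 1, m: -3
SI base units of density: kg/m³

The claimed units kg²/m³ (exponents kg: 2, m: -3) do not match the derived units kg/m³ (exponents kg: 1, m: -3), so the claim is incorrect.

Answer: No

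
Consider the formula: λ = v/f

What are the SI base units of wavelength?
Units of each symbol in λ = v/f:
  v (wave speed): m/s
  f (frequency): 1/s  → in the denominator, contributes s

Multiplying the contributions: [m/s] · [s]
Adding exponents of each base unit: m: 1
SI base units of wavelength: m

Answer: m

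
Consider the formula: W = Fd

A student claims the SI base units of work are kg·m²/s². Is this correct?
Units of each symbol in W = Fd:
  F (force): kg·m/s²
  d (displacement): m

Multiplying the contributions: [kg·m/s²] · [m]
Adding exponents of each base unit: kg: 1, m: 2, s: -2
SI base units of work: kg·m²/s²

The claimed units kg·m²/s² match the derived units, so the claim is correct.

Answer: Yes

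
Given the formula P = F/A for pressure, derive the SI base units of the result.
Units of each symbol in P = F/A:
  F (force): kg·m/s²
  A (area): m²  → in the denominator, contributes 1/m²

Multiplying the contributions: [kg·m/s²] · [1/m²]
Adding exponents of each base unit: kg: 1, m: -1, s: -2
SI base units of pressure: kg/(m·s²)

Answer: kg/(m·s²)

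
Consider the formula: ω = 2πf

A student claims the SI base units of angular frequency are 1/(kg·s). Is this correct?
Units of each symbol in ω = 2πf:
  f (frequency): 1/s
  The factor 2π is dimensionless.

Multiplying the contributions: [1/s]
Adding exponents of each base unit: s: -1
SI base units of angular frequency: 1/s

The claimed units 1/(kg·s) (exponents kg: -1, s: -1) do not match the derived units 1/s (exponents s: -1), so the claim is incorrect.

Answer: No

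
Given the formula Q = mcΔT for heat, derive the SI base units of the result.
Units of each symbol in Q = mcΔT:
  m (mass): kg
  c (specific heat capacity, in J/(kg·K)): m²/(s²·K)
  ΔT (temperature change): K

Multiplying the contributions: [kg] · [m²/(s²·K)] · [K]
Adding exponents of each base unit: kg: 1, m: 2, s: -2
SI base units of heat: kg·m²/s²

Answer: kg·m²/s²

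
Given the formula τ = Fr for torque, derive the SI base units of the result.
Units of each symbol in τ = Fr:
  F (force): kg·m/s²
  r (lever arm): m

Multiplying the contributions: [kg·m/s²] · [m]
Adding exponents of each base unit: kg: 1, m: 2, s: -2
SI base units of torque: kg·m²/s²

Answer: kg·m²/s²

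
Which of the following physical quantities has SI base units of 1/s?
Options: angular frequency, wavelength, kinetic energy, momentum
Checking the SI base units of each option:
  angular frequency (ω = 2πf): 1/s  ✓ matches
  wavelength (λ = v/f): m  ✗
  kinetic energy (E = ½mv²): kg·m²/s²  ✗
  momentum (p = mv): kg·m/s  ✗

Only angular frequency has units 1/s.

Answer: angular frequency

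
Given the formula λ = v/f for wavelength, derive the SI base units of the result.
Units of each symbol in λ = v/f:
  v (wave speed): m/s
  f (frequency): 1/s  → in the denominator, contributes s

Multiplying the contributions: [m/s] · [s]
Adding exponents of each base unit: m: 1
SI base units of wavelength: m

Answer: m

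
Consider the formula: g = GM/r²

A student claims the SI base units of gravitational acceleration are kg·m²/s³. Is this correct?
Units of each symbol in g = GM/r²:
  G (gravitational constant): m³/(kg·s²)
  M (mass): kg
  r (distance): m  → to the power 2 in the denominator, contributes 1/m²

Multiplying the contributions: [m³/(kg·s²)] · [kg] · [1/m²]
Adding exponents of each base unit: m: 1, s: -2
SI base units of gravitational acceleration: m/s²

The claimed units kg·m²/s³ (exponents kg: 1, m: 2, s: -3) do not match the derived units m/s² (exponents m: 1, s: -2), so the claim is incorrect.

Answer: No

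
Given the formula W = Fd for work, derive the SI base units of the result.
Units of each symbol in W = Fd:
  F (force): kg·m/s²
  d (displacement): m

Multiplying the contributions: [kg·m/s²] · [m]
Adding exponents of each base unit: kg: 1, m: 2, s: -2
SI base units of work: kg·m²/s²

Answer: kg·m²/s²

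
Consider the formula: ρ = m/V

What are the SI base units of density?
Units of each symbol in ρ = m/V:
  m (mass): kg
  V (volume): m³  → in the denominator, contributes 1/m³

Multiplying the contributions: [kg] · [1/m³]
Adding exponents of each base unit: kg: 1, m: -3
SI base units of density: kg/m³

Answer: kg/m³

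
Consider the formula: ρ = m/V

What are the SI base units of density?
Units of each symbol in ρ = m/V:
  m (mass): kg
  V (volume): m³  → in the denominator, contributes 1/m³

Multiplying the contributions: [kg] · [1/m³]
Adding exponents of each base unit: kg: 1, m: -3
SI base units of density: kg/m³

Answer: kg/m³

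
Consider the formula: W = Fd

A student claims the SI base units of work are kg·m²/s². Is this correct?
Units of each symbol in W = Fd:
  F (force): kg·m/s²
  d (displacement): m

Multiplying the contributions: [kg·m/s²] · [m]
Adding exponents of each base unit: kg: 1, m: 2, s: -2
SI base units of work: kg·m²/s²

The claimed units kg·m²/s² match the derived units, so the claim is correct.

Answer: Yes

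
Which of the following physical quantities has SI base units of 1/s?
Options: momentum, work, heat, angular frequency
Checking the SI base units of each option:
  momentum (p = mv): kg·m/s  ✗
  work (W = Fd): kg·m²/s²  ✗
  heat (Q = mcΔT): kg·m²/s²  ✗
  angular frequency (ω = 2πf): 1/s  ✓ matches

Only angular frequency has units 1/s.

Answer: angular frequency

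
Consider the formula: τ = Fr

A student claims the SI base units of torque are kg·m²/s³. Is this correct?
Units of each symbol in τ = Fr:
  F (force): kg·m/s²
  r (lever arm): m

Multiplying the contributions: [kg·m/s²] · [m]
Adding exponents of each base unit: kg: 1, m: 2, s: -2
SI base units of torque: kg·m²/s²

The claimed units kg·m²/s³ (exponents kg: 1, m: 2, s: -3) do not match the derived units kg·m²/s² (exponents kg: 1, m: 2, s: -2), so the claim is incorrect.

Answer: No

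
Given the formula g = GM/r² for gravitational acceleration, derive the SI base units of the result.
Units of each symbol in g = GM/r²:
  G (gravitational constant): m³/(kg·s²)
  M (mass): kg
  r (distance): m  → to the power 2 in the denominator, contributes 1/m²

Multiplying the contributions: [m³/(kg·s²)] · [kg] · [1/m²]
Adding exponents of each base unit: m: 1, s: -2
SI base units of gravitational acceleration: m/s²

Answer: m/s²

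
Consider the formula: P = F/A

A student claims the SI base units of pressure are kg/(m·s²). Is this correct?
Units of each symbol in P = F/A:
  F (force): kg·m/s²
  A (area): m²  → in the denominator, contributes 1/m²

Multiplying the contributions: [kg·m/s²] · [1/m²]
Adding exponents of each base unit: kg: 1, m: -1, s: -2
SI base units of pressure: kg/(m·s²)

The claimed units kg/(m·s²) match the derived units, so the claim is correct.

Answer: Yes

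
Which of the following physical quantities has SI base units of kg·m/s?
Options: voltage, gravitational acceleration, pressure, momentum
Checking the SI base units of each option:
  voltage (V = IR): kg·m²/(s³·A)  ✗
  gravitational acceleration (g = GM/r²): m/s²  ✗
  pressure (P = F/A): kg/(m·s²)  ✗
  momentum (p = mv): kg·m/s  ✓ matches

Only momentum has units kg·m/s.

Answer: momentum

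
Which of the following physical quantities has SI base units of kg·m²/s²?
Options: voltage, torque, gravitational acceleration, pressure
Checking the SI base units of each option:
  voltage (V = IR): kg·m²/(s³·A)  ✗
  torque (τ = Fr): kg·m²/s²  ✓ matches
  gravitational acceleration (g = GM/r²): m/s²  ✗
  pressure (P = F/A): kg/(m·s²)  ✗

Only torque has units kg·m²/s².

Answer: torque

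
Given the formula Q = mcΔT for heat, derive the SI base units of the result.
Units of each symbol in Q = mcΔT:
  m (mass): kg
  c (specific heat capacity, in J/(kg·K)): m²/(s²·K)
  ΔT (temperature change): K

Multiplying the contributions: [kg] · [m²/(s²·K)] · [K]
Adding exponents of each base unit: kg: 1, m: 2, s: -2
SI base units of heat: kg·m²/s²

Answer: kg·m²/s²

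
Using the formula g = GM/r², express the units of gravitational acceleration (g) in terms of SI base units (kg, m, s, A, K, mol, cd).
Units of each symbol in g = GM/r²:
  G (gravitational constant): m³/(kg·s²)
  M (mass): kg
  r (distance): m  → to the power 2 in the denominator, contributes 1/m²

Multiplying the contributions: [m³/(kg·s²)] · [kg] · [1/m²]
Adding exponents of each base unit: m: 1, s: -2
SI base units of gravitational acceleration: m/s²

Answer: m/s²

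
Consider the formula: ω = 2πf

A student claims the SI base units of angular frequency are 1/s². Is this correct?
Units of each symbol in ω = 2πf:
  f (frequency): 1/s
  The factor 2π is dimensionless.

Multiplying the contributions: [1/s]
Adding exponents of each base unit: s: -1
SI base units of angular frequency: 1/s

The claimed units 1/s² (exponents s: -2) do not match the derived units 1/s (exponents s: -1), so the claim is incorrect.

Answer: No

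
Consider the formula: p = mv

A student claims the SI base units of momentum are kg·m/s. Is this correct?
Units of each symbol in p = mv:
  m (mass): kg
  v (velocity): m/s

Multiplying the contributions: [kg] · [m/s]
Adding exponents of each base unit: kg: 1, m: 1, s: -1
SI base units of momentum: kg·m/s

The claimed units kg·m/s match the derived units, so the claim is correct.

Answer: Yes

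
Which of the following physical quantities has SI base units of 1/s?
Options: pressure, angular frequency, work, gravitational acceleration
Checking the SI base units of each option:
  pressure (P = F/A): kg/(m·s²)  ✗
  angular frequency (ω = 2πf): 1/s  ✓ matches
  work (W = Fd): kg·m²/s²  ✗
  gravitational acceleration (g = GM/r²): m/s²  ✗

Only angular frequency has units 1/s.

Answer: angular frequency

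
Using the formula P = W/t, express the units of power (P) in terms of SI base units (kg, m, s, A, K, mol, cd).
Units of each symbol in P = W/t:
  W (work): kg·m²/s²
  t (time): s  → in the denominator, contributes 1/s

Multiplying the contributions: [kg·m²/s²] · [1/s]
Adding exponents of each base unit: kg: 1, m: 2, s: -3
SI base units of power: kg·m²/s³

Answer: kg·m²/s³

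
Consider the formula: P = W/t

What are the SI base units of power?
Units of each symbol in P = W/t:
  W (work): kg·m²/s²
  t (time): s  → in the denominator, contributes 1/s

Multiplying the contributions: [kg·m²/s²] · [1/s]
Adding exponents of each base unit: kg: 1, m: 2, s: -3
SI base units of power: kg·m²/s³

Answer: kg·m²/s³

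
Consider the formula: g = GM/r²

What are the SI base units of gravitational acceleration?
Units of each symbol in g = GM/r²:
  G (gravitational constant): m³/(kg·s²)
  M (mass): kg
  r (distance): m  → to the power 2 in the denominator, contributes 1/m²

Multiplying the contributions: [m³/(kg·s²)] · [kg] · [1/m²]
Adding exponents of each base unit: m: 1, s: -2
SI base units of gravitational acceleration: m/s²

Answer: m/s²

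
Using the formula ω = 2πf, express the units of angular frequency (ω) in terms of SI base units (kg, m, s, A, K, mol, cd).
Units of each symbol in ω = 2πf:
  f (frequency): 1/s
  The factor 2π is dimensionless.

Multiplying the contributions: [1/s]
Adding exponents of each base unit: s: -1
SI base units of angular frequency: 1/s

Answer: 1/s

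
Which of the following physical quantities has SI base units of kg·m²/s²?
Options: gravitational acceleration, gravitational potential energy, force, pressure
Checking the SI base units of each option:
  gravitational acceleration (g = GM/r²): m/s²  ✗
  gravitational potential energy (U = -GMm/r): kg·m²/s²  ✓ matches
  force (F = ma): kg·m/s²  ✗
  pressure (P = F/A): kg/(m·s²)  ✗

Only gravitational potential energy has units kg·m²/s².

Answer: gravitational potential energy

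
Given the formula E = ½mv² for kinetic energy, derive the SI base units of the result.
Units of each symbol in E = ½mv²:
  m (mass): kg
  v (speed): m/s  → to the power 2, contributes m²/s²
  The factor ½ is dimensionless.

Multiplying the contributions: [kg] · [m²/s²]
Adding exponents of each base unit: kg: 1, m: 2, s: -2
SI base units of kinetic energy: kg·m²/s²

Answer: kg·m²/s²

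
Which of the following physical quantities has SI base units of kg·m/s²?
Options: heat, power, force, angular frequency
Checking the SI base units of each option:
  heat (Q = mcΔT): kg·m²/s²  ✗
  power (P = W/t): kg·m²/s³  ✗
  force (F = ma): kg·m/s²  ✓ matches
  angular frequency (ω = 2πf): 1/s  ✗

Only force has units kg·m/s².

Answer: force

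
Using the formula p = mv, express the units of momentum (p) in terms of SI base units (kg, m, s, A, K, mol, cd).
Units of each symbol in p = mv:
  m (mass): kg
  v (velocity): m/s

Multiplying the contributions: [kg] · [m/s]
Adding exponents of each base unit: kg: 1, m: 1, s: -1
SI base units of momentum: kg·m/s

Answer: kg·m/s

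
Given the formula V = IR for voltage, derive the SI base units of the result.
Units of each symbol in V = IR:
  I (current): A
  R (resistance, in ohms): kg·m²/(s³·A²)

Multiplying the contributions: [A] · [kg·m²/(s³·A²)]
Adding exponents of each base unit: kg: 1, m: 2, s: -3, A: -1
SI base units of voltage: kg·m²/(s³·A)

Answer: kg·m²/(s³·A)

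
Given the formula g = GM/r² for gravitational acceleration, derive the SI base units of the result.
Units of each symbol in g = GM/r²:
  G (gravitational constant): m³/(kg·s²)
  M (mass): kg
  r (distance): m  → to the power 2 in the denominator, contributes 1/m²

Multiplying the contributions: [m³/(kg·s²)] · [kg] · [1/m²]
Adding exponents of each base unit: m: 1, s: -2
SI base units of gravitational acceleration: m/s²

Answer: m/s²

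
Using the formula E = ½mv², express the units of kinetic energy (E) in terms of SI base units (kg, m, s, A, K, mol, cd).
Units of each symbol in E = ½mv²:
  m (mass): kg
  v (speed): m/s  → to the power 2, contributes m²/s²
  The factor ½ is dimensionless.

Multiplying the contributions: [kg] · [m²/s²]
Adding exponents of each base unit: kg: 1, m: 2, s: -2
SI base units of kinetic energy: kg·m²/s²

Answer: kg·m²/s²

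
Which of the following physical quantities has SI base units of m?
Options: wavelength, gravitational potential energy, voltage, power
Checking the SI base units of each option:
  wavelength (λ = v/f): m  ✓ matches
  gravitational potential energy (U = -GMm/r): kg·m²/s²  ✗
  voltage (V = IR): kg·m²/(s³·A)  ✗
  power (P = W/t): kg·m²/s³  ✗

Only wavelength has units m.

Answer: wavelength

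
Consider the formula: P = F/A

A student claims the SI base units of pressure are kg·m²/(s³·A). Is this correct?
Units of each symbol in P = F/A:
  F (force): kg·m/s²
  A (area): m²  → in the denominator, contributes 1/m²

Multiplying the contributions: [kg·m/s²] · [1/m²]
Adding exponents of each base unit: kg: 1, m: -1, s: -2
SI base units of pressure: kg/(m·s²)

The claimed units kg·m²/(s³·A) (exponents kg: 1, m: 2, s: -3, A: -1) do not match the derived units kg/(m·s²) (exponents kg: 1, m: -1, s: -2), so the claim is incorrect.

Answer: No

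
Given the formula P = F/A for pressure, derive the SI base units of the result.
Units of each symbol in P = F/A:
  F (force): kg·m/s²
  A (area): m²  → in the denominator, contributes 1/m²

Multiplying the contributions: [kg·m/s²] · [1/m²]
Adding exponents of each base unit: kg: 1, m: -1, s: -2
SI base units of pressure: kg/(m·s²)

Answer: kg/(m·s²)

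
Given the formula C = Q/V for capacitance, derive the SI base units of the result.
Units of each symbol in C = Q/V:
  Q (charge, in coulombs): s·A
  V (voltage, in volts): kg·m²/(s³·A)  → in the denominator, contributes s³·A/(kg·m²)

Multiplying the contributions: [s·A] · [s³·A/(kg·m²)]
Adding exponents of each base unit: kg: -1, m: -2, s: 4, A: 2
SI base units of capacitance: s⁴·A²/(kg·m²)

Answer: s⁴·A²/(kg·m²)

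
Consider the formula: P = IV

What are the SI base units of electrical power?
Units of each symbol in P = IV:
  I (current): A
  V (voltage, in volts): kg·m²/(s³·A)

Multiplying the contributions: [A] · [kg·m²/(s³·A)]
Adding exponents of each base unit: kg: 1, m: 2, s: -3
SI base units of electrical power: kg·m²/s³

Answer: kg·m²/s³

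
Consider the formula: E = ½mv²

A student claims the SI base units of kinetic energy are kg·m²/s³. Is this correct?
Units of each symbol in E = ½mv²:
  m (mass): kg
  v (speed): m/s  → to the power 2, contributes m²/s²
  The factor ½ is dimensionless.

Multiplying the contributions: [kg] · [m²/s²]
Adding exponents of each base unit: kg: 1, m: 2, s: -2
SI base units of kinetic energy: kg·m²/s²

The claimed units kg·m²/s³ (exponents kg: 1, m: 2, s: -3) do not match the derived units kg·m²/s² (exponents kg: 1, m: 2, s: -2), so the claim is incorrect.

Answer: No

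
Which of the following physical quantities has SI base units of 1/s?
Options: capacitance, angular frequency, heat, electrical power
Checking the SI base units of each option:
  capacitance (C = Q/V): s⁴·A²/(kg·m²)  ✗
  angular frequency (ω = 2πf): 1/s  ✓ matches
  heat (Q = mcΔT): kg·m²/s²  ✗
  electrical power (P = IV): kg·m²/s³  ✗

Only angular frequency has units 1/s.

Answer: angular frequency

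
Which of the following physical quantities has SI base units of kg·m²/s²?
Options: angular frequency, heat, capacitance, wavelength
Checking the SI base units of each option:
  angular frequency (ω = 2πf): 1/s  ✗
  heat (Q = mcΔT): kg·m²/s²  ✓ matches
  capacitance (C = Q/V): s⁴·A²/(kg·m²)  ✗
  wavelength (λ = v/f): m  ✗

Only heat has units kg·m²/s².

Answer: heat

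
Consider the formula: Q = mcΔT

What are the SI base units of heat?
Units of each symbol in Q = mcΔT:
  m (mass): kg
  c (specific heat capacity, in J/(kg·K)): m²/(s²·K)
  ΔT (temperature change): K

Multiplying the contributions: [kg] · [m²/(s²·K)] · [K]
Adding exponents of each base unit: kg: 1, m: 2, s: -2
SI base units of heat: kg·m²/s²

Answer: kg·m²/s²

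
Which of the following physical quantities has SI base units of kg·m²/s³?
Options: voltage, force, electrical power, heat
Checking the SI base units of each option:
  voltage (V = IR): kg·m²/(s³·A)  ✗
  force (F = ma): kg·m/s²  ✗
  electrical power (P = IV): kg·m²/s³  ✓ matches
  heat (Q = mcΔT): kg·m²/s²  ✗

Only electrical power has units kg·m²/s³.

Answer: electrical power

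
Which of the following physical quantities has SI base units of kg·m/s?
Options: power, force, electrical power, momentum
Checking the SI base units of each option:
  power (P = W/t): kg·m²/s³  ✗
  force (F = ma): kg·m/s²  ✗
  electrical power (P = IV): kg·m²/s³  ✗
  momentum (p = mv): kg·m/s  ✓ matches

Only momentum has units kg·m/s.

Answer: momentum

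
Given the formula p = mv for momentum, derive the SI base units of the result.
Units of each symbol in p = mv:
  m (mass): kg
  v (velocity): m/s

Multiplying the contributions: [kg] · [m/s]
Adding exponents of each base unit: kg: 1, m: 1, s: -1
SI base units of momentum: kg·m/s

Answer: kg·m/s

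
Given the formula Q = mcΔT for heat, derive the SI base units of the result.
Units of each symbol in Q = mcΔT:
  m (mass): kg
  c (specific heat capacity, in J/(kg·K)): m²/(s²·K)
  ΔT (temperature change): K

Multiplying the contributions: [kg] · [m²/(s²·K)] · [K]
Adding exponents of each base unit: kg: 1, m: 2, s: -2
SI base units of heat: kg·m²/s²

Answer: kg·m²/s²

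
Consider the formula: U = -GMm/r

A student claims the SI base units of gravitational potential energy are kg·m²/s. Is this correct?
Units of each symbol in U = -GMm/r:
  G (gravitational constant): m³/(kg·s²)
  M (mass): kg
  m (mass): kg
  r (distance): m  → in the denominator, contributes 1/m
  The minus sign does not affect the units.

Multiplying the contributions: [m³/(kg·s²)] · [kg] · [kg] · [1/m]
Adding exponents of each base unit: kg: 1, m: 2, s: -2
SI base units of gravitational potential energy: kg·m²/s²

The claimed units kg·m²/s (exponents kg: 1, m: 2, s: -1) do not match the derived units kg·m²/s² (exponents kg: 1, m: 2, s: -2), so the claim is incorrect.

Answer: No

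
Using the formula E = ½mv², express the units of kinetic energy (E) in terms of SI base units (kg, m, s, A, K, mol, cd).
Units of each symbol in E = ½mv²:
  m (mass): kg
  v (speed): m/s  → to the power 2, contributes m²/s²
  The factor ½ is dimensionless.

Multiplying the contributions: [kg] · [m²/s²]
Adding exponents of each base unit: kg: 1, m: 2, s: -2
SI base units of kinetic energy: kg·m²/s²

Answer: kg·m²/s²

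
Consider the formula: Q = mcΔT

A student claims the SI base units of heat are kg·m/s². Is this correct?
Units of each symbol in Q = mcΔT:
  m (mass): kg
  c (specific heat capacity, in J/(kg·K)): m²/(s²·K)
  ΔT (temperature change): K

Multiplying the contributions: [kg] · [m²/(s²·K)] · [K]
Adding exponents of each base unit: kg: 1, m: 2, s: -2
SI base units of heat: kg·m²/s²

The claimed units kg·m/s² (exponents kg: 1, m: 1, s: -2) do not match the derived units kg·m²/s² (exponents kg: 1, m: 2, s: -2), so the claim is incorrect.

Answer: No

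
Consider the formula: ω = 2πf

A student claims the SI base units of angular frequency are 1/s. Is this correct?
Units of each symbol in ω = 2πf:
  f (frequency): 1/s
  The factor 2π is dimensionless.

Multiplying the contributions: [1/s]
Adding exponents of each base unit: s: -1
SI base units of angular frequency: 1/s

The claimed units 1/s match the derived units, so the claim is correct.

Answer: Yes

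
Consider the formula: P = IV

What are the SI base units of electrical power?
Units of each symbol in P = IV:
  I (current): A
  V (voltage, in volts): kg·m²/(s³·A)

Multiplying the contributions: [A] · [kg·m²/(s³·A)]
Adding exponents of each base unit: kg: 1, m: 2, s: -3
SI base units of electrical power: kg·m²/s³

Answer: kg·m²/s³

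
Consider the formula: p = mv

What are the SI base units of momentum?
Units of each symbol in p = mv:
  m (mass): kg
  v (velocity): m/s

Multiplying the contributions: [kg] · [m/s]
Adding exponents of each base unit: kg: 1, m: 1, s: -1
SI base units of momentum: kg·m/s

Answer: kg·m/s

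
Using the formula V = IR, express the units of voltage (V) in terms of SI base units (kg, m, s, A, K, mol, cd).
Units of each symbol in V = IR:
  I (current): A
  R (resistance, in ohms): kg·m²/(s³·A²)

Multiplying the contributions: [A] · [kg·m²/(s³·A²)]
Adding exponents of each base unit: kg: 1, m: 2, s: -3, A: -1
SI base units of voltage: kg·m²/(s³·A)

Answer: kg·m²/(s³·A)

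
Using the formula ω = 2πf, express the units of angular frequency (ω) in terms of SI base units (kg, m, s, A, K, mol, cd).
Units of each symbol in ω = 2πf:
  f (frequency): 1/s
  The factor 2π is dimensionless.

Multiplying the contributions: [1/s]
Adding exponents of each base unit: s: -1
SI base units of angular frequency: 1/s

Answer: 1/s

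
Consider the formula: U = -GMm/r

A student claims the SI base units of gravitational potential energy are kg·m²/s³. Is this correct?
Units of each symbol in U = -GMm/r:
  G (gravitational constant): m³/(kg·s²)
  M (mass): kg
  m (mass): kg
  r (distance): m  → in the denominator, contributes 1/m
  The minus sign does not affect the units.

Multiplying the contributions: [m³/(kg·s²)] · [kg] · [kg] · [1/m]
Adding exponents of each base unit: kg: 1, m: 2, s: -2
SI base units of gravitational potential energy: kg·m²/s²

The claimed units kg·m²/s³ (exponents kg: 1, m: 2, s: -3) do not match the derived units kg·m²/s² (exponents kg: 1, m: 2, s: -2), so the claim is incorrect.

Answer: No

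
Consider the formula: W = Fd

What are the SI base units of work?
Units of each symbol in W = Fd:
  F (force): kg·m/s²
  d (displacement): m

Multiplying the contributions: [kg·m/s²] · [m]
Adding exponents of each base unit: kg: 1, m: 2, s: -2
SI base units of work: kg·m²/s²

Answer: kg·m²/s²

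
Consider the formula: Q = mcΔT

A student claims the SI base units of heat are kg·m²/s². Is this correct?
Units of each symbol in Q = mcΔT:
  m (mass): kg
  c (specific heat capacity, in J/(kg·K)): m²/(s²·K)
  ΔT (temperature change): K

Multiplying the contributions: [kg] · [m²/(s²·K)] · [K]
Adding exponents of each base unit: kg: 1, m: 2, s: -2
SI base units of heat: kg·m²/s²

The claimed units kg·m²/s² match the derived units, so the claim is correct.

Answer: Yes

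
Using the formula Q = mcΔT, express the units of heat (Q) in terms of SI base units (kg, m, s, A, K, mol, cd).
Units of each symbol in Q = mcΔT:
  m (mass): kg
  c (specific heat capacity, in J/(kg·K)): m²/(s²·K)
  ΔT (temperature change): K

Multiplying the contributions: [kg] · [m²/(s²·K)] · [K]
Adding exponents of each base unit: kg: 1, m: 2, s: -2
SI base units of heat: kg·m²/s²

Answer: kg·m²/s²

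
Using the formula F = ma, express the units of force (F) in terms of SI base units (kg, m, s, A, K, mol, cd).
Units of each symbol in F = ma:
  m (mass): kg
  a (acceleration): m/s²

Multiplying the contributions: [kg] · [m/s²]
Adding exponents of each base unit: kg: 1, m: 1, s: -2
SI base units of force: kg·m/s²

Answer: kg·m/s²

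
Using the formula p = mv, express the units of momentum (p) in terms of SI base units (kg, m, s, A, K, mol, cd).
Units of each symbol in p = mv:
  m (mass): kg
  v (velocity): m/s

Multiplying the contributions: [kg] · [m/s]
Adding exponents of each base unit: kg: 1, m: 1, s: -1
SI base units of momentum: kg·m/s

Answer: kg·m/s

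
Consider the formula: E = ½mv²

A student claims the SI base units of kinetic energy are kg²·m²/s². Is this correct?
Units of each symbol in E = ½mv²:
  m (mass): kg
  v (speed): m/s  → to the power 2, contributes m²/s²
  The factor ½ is dimensionless.

Multiplying the contributions: [kg] · [m²/s²]
Adding exponents of each base unit: kg: 1, m: 2, s: -2
SI base units of kinetic energy: kg·m²/s²

The claimed units kg²·m²/s² (exponents kg: 2, m: 2, s: -2) do not match the derived units kg·m²/s² (exponents kg: 1, m: 2, s: -2), so the claim is incorrect.

Answer: No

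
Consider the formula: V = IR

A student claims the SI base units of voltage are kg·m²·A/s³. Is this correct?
Units of each symbol in V = IR:
  I (current): A
  R (resistance, in ohms): kg·m²/(s³·A²)

Multiplying the contributions: [A] · [kg·m²/(s³·A²)]
Adding exponents of each base unit: kg: 1, m: 2, s: -3, A: -1
SI base units of voltage: kg·m²/(s³·A)

The claimed units kg·m²·A/s³ (exponents kg: 1, m: 2, s: -3, A: 1) do not match the derived units kg·m²/(s³·A) (exponents kg: 1, m: 2, s: -3, A: -1), so the claim is incorrect.

Answer: No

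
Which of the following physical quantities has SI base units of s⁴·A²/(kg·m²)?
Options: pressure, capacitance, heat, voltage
Checking the SI base units of each option:
  pressure (P = F/A): kg/(m·s²)  ✗
  capacitance (C = Q/V): s⁴·A²/(kg·m²)  ✓ matches
  heat (Q = mcΔT): kg·m²/s²  ✗
  voltage (V = IR): kg·m²/(s³·A)  ✗

Only capacitance has units s⁴·A²/(kg·m²).

Answer: capacitance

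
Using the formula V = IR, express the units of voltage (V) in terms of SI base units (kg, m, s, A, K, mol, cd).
Units of each symbol in V = IR:
  I (current): A
  R (resistance, in ohms): kg·m²/(s³·A²)

Multiplying the contributions: [A] · [kg·m²/(s³·A²)]
Adding exponents of each base unit: kg: 1, m: 2, s: -3, A: -1
SI base units of voltage: kg·m²/(s³·A)

Answer: kg·m²/(s³·A)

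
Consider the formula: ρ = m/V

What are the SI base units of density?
Units of each symbol in ρ = m/V:
  m (mass): kg
  V (volume): m³  → in the denominator, contributes 1/m³

Multiplying the contributions: [kg] · [1/m³]
Adding exponents of each base unit: kg: 1, m: -3
SI base units of density: kg/m³

Answer: kg/m³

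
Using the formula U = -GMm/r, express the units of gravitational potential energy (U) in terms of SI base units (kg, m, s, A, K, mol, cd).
Units of each symbol in U = -GMm/r:
  G (gravitational constant): m³/(kg·s²)
  M (mass): kg
  m (mass): kg
  r (distance): m  → in the denominator, contributes 1/m
  The minus sign does not affect the units.

Multiplying the contributions: [m³/(kg·s²)] · [kg] · [kg] · [1/m]
Adding exponents of each base unit: kg: 1, m: 2, s: -2
SI base units of gravitational potential energy: kg·m²/s²

Answer: kg·m²/s²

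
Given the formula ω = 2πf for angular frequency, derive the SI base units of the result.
Units of each symbol in ω = 2πf:
  f (frequency): 1/s
  The factor 2π is dimensionless.

Multiplying the contributions: [1/s]
Adding exponents of each base unit: s: -1
SI base units of angular frequency: 1/s

Answer: 1/s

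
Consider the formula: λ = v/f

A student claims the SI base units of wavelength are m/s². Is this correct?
Units of each symbol in λ = v/f:
  v (wave speed): m/s
  f (frequency): 1/s  → in the denominator, contributes s

Multiplying the contributions: [m/s] · [s]
Adding exponents of each base unit: m: 1
SI base units of wavelength: m

The claimed units m/s² (exponents m: 1, s: -2) do not match the derived units m (exponents m: 1), so the claim is incorrect.

Answer: No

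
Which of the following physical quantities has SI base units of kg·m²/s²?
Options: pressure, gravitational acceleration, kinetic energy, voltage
Checking the SI base units of each option:
  pressure (P = F/A): kg/(m·s²)  ✗
  gravitational acceleration (g = GM/r²): m/s²  ✗
  kinetic energy (E = ½mv²): kg·m²/s²  ✓ matches
  voltage (V = IR): kg·m²/(s³·A)  ✗

Only kinetic energy has units kg·m²/s².

Answer: kinetic energy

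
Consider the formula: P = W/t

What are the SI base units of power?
Units of each symbol in P = W/t:
  W (work): kg·m²/s²
  t (time): s  → in the denominator, contributes 1/s

Multiplying the contributions: [kg·m²/s²] · [1/s]
Adding exponents of each base unit: kg: 1, m: 2, s: -3
SI base units of power: kg·m²/s³

Answer: kg·m²/s³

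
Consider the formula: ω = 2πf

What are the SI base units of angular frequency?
Units of each symbol in ω = 2πf:
  f (frequency): 1/s
  The factor 2π is dimensionless.

Multiplying the contributions: [1/s]
Adding exponents of each base unit: s: -1
SI base units of angular frequency: 1/s

Answer: 1/s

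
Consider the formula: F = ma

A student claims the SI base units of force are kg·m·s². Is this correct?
Units of each symbol in F = ma:
  m (mass): kg
  a (acceleration): m/s²

Multiplying the contributions: [kg] · [m/s²]
Adding exponents of each base unit: kg: 1, m: 1, s: -2
SI base units of force: kg·m/s²

The claimed units kg·m·s² (exponents kg: 1, m: 1, s: 2) do not match the derived units kg·m/s² (exponents kg: 1, m: 1, s: -2), so the claim is incorrect.

Answer: No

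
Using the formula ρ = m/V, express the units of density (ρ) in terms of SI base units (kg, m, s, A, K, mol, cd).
Units of each symbol in ρ = m/V:
  m (mass): kg
  V (volume): m³  → in the denominator, contributes 1/m³

Multiplying the contributions: [kg] · [1/m³]
Adding exponents of each base unit: kg: 1, m: -3
SI base units of density: kg/m³

Answer: kg/m³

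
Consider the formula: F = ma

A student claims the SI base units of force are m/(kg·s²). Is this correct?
Units of each symbol in F = ma:
  m (mass): kg
  a (acceleration): m/s²

Multiplying the contributions: [kg] · [m/s²]
Adding exponents of each base unit: kg: 1, m: 1, s: -2
SI base units of force: kg·m/s²

The claimed units m/(kg·s²) (exponents kg: -1, m: 1, s: -2) do not match the derived units kg·m/s² (exponents kg: 1, m: 1, s: -2), so the claim is incorrect.

Answer: No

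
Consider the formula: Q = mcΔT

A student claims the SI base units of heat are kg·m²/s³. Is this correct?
Units of each symbol in Q = mcΔT:
  m (mass): kg
  c (specific heat capacity, in J/(kg·K)): m²/(s²·K)
  ΔT (temperature change): K

Multiplying the contributions: [kg] · [m²/(s²·K)] · [K]
Adding exponents of each base unit: kg: 1, m: 2, s: -2
SI base units of heat: kg·m²/s²

The claimed units kg·m²/s³ (exponents kg: 1, m: 2, s: -3) do not match the derived units kg·m²/s² (exponents kg: 1, m: 2, s: -2), so the claim is incorrect.

Answer: No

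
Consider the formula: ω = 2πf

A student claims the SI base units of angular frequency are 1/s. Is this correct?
Units of each symbol in ω = 2πf:
  f (frequency): 1/s
  The factor 2π is dimensionless.

Multiplying the contributions: [1/s]
Adding exponents of each base unit: s: -1
SI base units of angular frequency: 1/s

The claimed units 1/s match the derived units, so the claim is correct.

Answer: Yes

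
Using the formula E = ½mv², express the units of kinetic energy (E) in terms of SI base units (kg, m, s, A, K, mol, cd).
Units of each symbol in E = ½mv²:
  m (mass): kg
  v (speed): m/s  → to the power 2, contributes m²/s²
  The factor ½ is dimensionless.

Multiplying the contributions: [kg] · [m²/s²]
Adding exponents of each base unit: kg: 1, m: 2, s: -2
SI base units of kinetic energy: kg·m²/s²

Answer: kg·m²/s²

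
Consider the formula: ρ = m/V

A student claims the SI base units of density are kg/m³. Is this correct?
Units of each symbol in ρ = m/V:
  m (mass): kg
  V (volume): m³  → in the denominator, contributes 1/m³

Multiplying the contributions: [kg] · [1/m³]
Adding exponents of each base unit: kg: 1, m: -3
SI base units of density: kg/m³

The claimed units kg/m³ match the derived units, so the claim is correct.

Answer: Yes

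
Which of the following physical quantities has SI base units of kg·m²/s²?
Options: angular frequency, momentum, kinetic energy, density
Checking the SI base units of each option:
  angular frequency (ω = 2πf): 1/s  ✗
  momentum (p = mv): kg·m/s  ✗
  kinetic energy (E = ½mv²): kg·m²/s²  ✓ matches
  density (ρ = m/V): kg/m³  ✗

Only kinetic energy has units kg·m²/s².

Answer: kinetic energy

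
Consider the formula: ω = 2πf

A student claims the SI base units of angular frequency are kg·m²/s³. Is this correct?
Units of each symbol in ω = 2πf:
  f (frequency): 1/s
  The factor 2π is dimensionless.

Multiplying the contributions: [1/s]
Adding exponents of each base unit: s: -1
SI base units of angular frequency: 1/s

The claimed units kg·m²/s³ (exponents kg: 1, m: 2, s: -3) do not match the derived units 1/s (exponents s: -1), so the claim is incorrect.

Answer: No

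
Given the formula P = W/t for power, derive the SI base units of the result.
Units of each symbol in P = W/t:
  W (work): kg·m²/s²
  t (time): s  → in the denominator, contributes 1/s

Multiplying the contributions: [kg·m²/s²] · [1/s]
Adding exponents of each base unit: kg: 1, m: 2, s: -3
SI base units of power: kg·m²/s³

Answer: kg·m²/s³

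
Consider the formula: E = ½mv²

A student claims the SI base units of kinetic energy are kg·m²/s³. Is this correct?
Units of each symbol in E = ½mv²:
  m (mass): kg
  v (speed): m/s  → to the power 2, contributes m²/s²
  The factor ½ is dimensionless.

Multiplying the contributions: [kg] · [m²/s²]
Adding exponents of each base unit: kg: 1, m: 2, s: -2
SI base units of kinetic energy: kg·m²/s²

The claimed units kg·m²/s³ (exponents kg: 1, m: 2, s: -3) do not match the derived units kg·m²/s² (exponents kg: 1, m: 2, s: -2), so the claim is incorrect.

Answer: No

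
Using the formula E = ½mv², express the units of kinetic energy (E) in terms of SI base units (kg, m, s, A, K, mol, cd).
Units of each symbol in E = ½mv²:
  m (mass): kg
  v (speed): m/s  → to the power 2, contributes m²/s²
  The factor ½ is dimensionless.

Multiplying the contributions: [kg] · [m²/s²]
Adding exponents of each base unit: kg: 1, m: 2, s: -2
SI base units of kinetic energy: kg·m²/s²

Answer: kg·m²/s²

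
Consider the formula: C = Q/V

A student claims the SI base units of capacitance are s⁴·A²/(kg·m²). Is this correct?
Units of each symbol in C = Q/V:
  Q (charge, in coulombs): s·A
  V (voltage, in volts): kg·m²/(s³·A)  → in the denominator, contributes s³·A/(kg·m²)

Multiplying the contributions: [s·A] · [s³·A/(kg·m²)]
Adding exponents of each base unit: kg: -1, m: -2, s: 4, A: 2
SI base units of capacitance: s⁴·A²/(kg·m²)

The claimed units s⁴·A²/(kg·m²) match the derived units, so the claim is correct.

Answer: Yes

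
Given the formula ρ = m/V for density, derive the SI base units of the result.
Units of each symbol in ρ = m/V:
  m (mass): kg
  V (volume): m³  → in the denominator, contributes 1/m³

Multiplying the contributions: [kg] · [1/m³]
Adding exponents of each base unit: kg: 1, m: -3
SI base units of density: kg/m³

Answer: kg/m³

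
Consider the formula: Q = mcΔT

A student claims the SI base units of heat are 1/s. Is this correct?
Units of each symbol in Q = mcΔT:
  m (mass): kg
  c (specific heat capacity, in J/(kg·K)): m²/(s²·K)
  ΔT (temperature change): K

Multiplying the contributions: [kg] · [m²/(s²·K)] · [K]
Adding exponents of each base unit: kg: 1, m: 2, s: -2
SI base units of heat: kg·m²/s²

The claimed units 1/s (exponents s: -1) do not match the derived units kg·m²/s² (exponents kg: 1, m: 2, s: -2), so the claim is incorrect.

Answer: No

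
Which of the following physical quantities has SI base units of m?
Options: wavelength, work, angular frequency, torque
Checking the SI base units of each option:
  wavelength (λ = v/f): m  ✓ matches
  work (W = Fd): kg·m²/s²  ✗
  angular frequency (ω = 2πf): 1/s  ✗
  torque (τ = Fr): kg·m²/s²  ✗

Only wavelength has units m.

Answer: wavelength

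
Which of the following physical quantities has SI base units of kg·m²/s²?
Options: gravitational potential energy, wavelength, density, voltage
Checking the SI base units of each option:
  gravitational potential energy (U = -GMm/r): kg·m²/s²  ✓ matches
  wavelength (λ = v/f): m  ✗
  density (ρ = m/V): kg/m³  ✗
  voltage (V = IR): kg·m²/(s³·A)  ✗

Only gravitational potential energy has units kg·m²/s².

Answer: gravitational potential energy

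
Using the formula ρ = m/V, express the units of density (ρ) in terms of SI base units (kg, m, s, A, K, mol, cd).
Units of each symbol in ρ = m/V:
  m (mass): kg
  V (volume): m³  → in the denominator, contributes 1/m³

Multiplying the contributions: [kg] · [1/m³]
Adding exponents of each base unit: kg: 1, m: -3
SI base units of density: kg/m³

Answer: kg/m³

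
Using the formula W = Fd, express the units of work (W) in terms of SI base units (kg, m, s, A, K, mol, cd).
Units of each symbol in W = Fd:
  F (force): kg·m/s²
  d (displacement): m

Multiplying the contributions: [kg·m/s²] · [m]
Adding exponents of each base unit: kg: 1, m: 2, s: -2
SI base units of work: kg·m²/s²

Answer: kg·m²/s²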